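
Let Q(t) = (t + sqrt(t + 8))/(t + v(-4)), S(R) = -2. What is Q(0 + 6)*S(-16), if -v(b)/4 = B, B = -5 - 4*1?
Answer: -2/7 - sqrt(14)/21 ≈ -0.46389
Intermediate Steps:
B = -9 (B = -5 - 4 = -9)
v(b) = 36 (v(b) = -4*(-9) = 36)
Q(t) = (t + sqrt(8 + t))/(36 + t) (Q(t) = (t + sqrt(t + 8))/(t + 36) = (t + sqrt(8 + t))/(36 + t))
Q(0 + 6)*S(-16) = (((0 + 6) + sqrt(8 + (0 + 6)))/(36 + (0 + 6)))*(-2) = ((6 + sqrt(8 + 6))/(36 + 6))*(-2) = ((6 + sqrt(14))/42)*(-2) = (1/7 + sqrt(14)/42)*(-2) = -2/7 - sqrt(14)/21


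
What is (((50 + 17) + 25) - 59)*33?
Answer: 1089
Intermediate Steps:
(((50 + 17) + 25) - 59)*33 = ((67 + 25) - 59)*33 = (92 - 59)*33 = 33*33 = 1089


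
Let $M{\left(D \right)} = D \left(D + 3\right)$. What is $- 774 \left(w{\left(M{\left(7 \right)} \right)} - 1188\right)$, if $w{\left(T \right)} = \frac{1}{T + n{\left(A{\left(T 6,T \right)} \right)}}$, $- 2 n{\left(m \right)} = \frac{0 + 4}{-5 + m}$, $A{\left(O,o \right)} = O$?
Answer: $\frac{13354831683}{14524} \approx 9.195 \cdot 10^{5}$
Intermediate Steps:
$M{\left(D \right)} = D \left(3 + D\right)$
$n{\left(m \right)} = - \frac{2}{-5 + m}$ ($n{\left(m \right)} = - \frac{\left(0 + 4\right) \frac{1}{-5 + m}}{2} = - \frac{4 \frac{1}{-5 + m}}{2} = - \frac{2}{-5 + m}$)
$w{\left(T \right)} = \frac{1}{T - \frac{2}{-5 + 6 T}}$ ($w{\left(T \right)} = \frac{1}{T - \frac{2}{-5 + T 6}} = \frac{1}{T - \frac{2}{-5 + 6 T}}$)
$- 774 \left(w{\left(M{\left(7 \right)} \right)} - 1188\right) = - 774 \left(\frac{-5 + 6 \cdot 7 \left(3 + 7\right)}{-2 + 7 \left(3 + 7\right) \left(-5 + 6 \cdot 7 \left(3 + 7\right)\right)} - 1188\right) = - 774 \left(\frac{-5 + 6 \cdot 7 \cdot 10}{-2 + 7 \cdot 10 \left(-5 + 6 \cdot 7 \cdot 10\right)} - 1188\right) = - 774 \left(\frac{-5 + 6 \cdot 70}{-2 + 70 \left(-5 + 6 \cdot 70\right)} - 1188\right) = - 774 \left(\frac{-5 + 420}{-2 + 70 \left(-5 + 420\right)} - 1188\right) = - 774 \left(\frac{1}{-2 + 70 \cdot 415} \cdot 415 - 1188\right) = - 774 \left(\frac{1}{-2 + 29050} \cdot 415 - 1188\right) = - 774 \left(\frac{1}{29048} \cdot 415 - 1188\right) = - 774 \left(\frac{415}{29048} - 1188\right) = \left(-774\right) \left(- \frac{34508609}{29048}\right) = \frac{13354831683}{14524}$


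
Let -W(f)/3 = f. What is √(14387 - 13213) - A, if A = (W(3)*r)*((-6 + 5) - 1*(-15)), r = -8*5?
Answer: -5040 + √1174 ≈ -5005.7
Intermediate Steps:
W(f) = -3*f
r = -40
A = 5040 (A = (-3*3*(-40))*((-6 + 5) - 1*(-15)) = (-9*(-40))*(-1 + 15) = 360*14 = 5040)
√(14387 - 13213) - A = √(14387 - 13213) - 1*5040 = √1174 - 5040 = -5040 + √1174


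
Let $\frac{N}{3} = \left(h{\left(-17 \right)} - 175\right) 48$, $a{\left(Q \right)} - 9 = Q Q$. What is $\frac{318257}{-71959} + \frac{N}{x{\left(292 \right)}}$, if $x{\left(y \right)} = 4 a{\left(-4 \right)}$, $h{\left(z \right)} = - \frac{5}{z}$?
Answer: $- \frac{1565823101}{6116515} \approx -256.0$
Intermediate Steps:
$a{\left(Q \right)} = 9 + Q^{2}$ ($a{\left(Q \right)} = 9 + Q Q = 9 + Q^{2}$)
$N = - \frac{427680}{17}$ ($N = 3 \left(- \frac{5}{-17} - 175\right) 48 = 3 \left(\left(-5\right) \left(- \frac{1}{17}\right) - 175\right) 48 = 3 \left(\frac{5}{17} - 175\right) 48 = 3 \left(\left(- \frac{2970}{17}\right) 48\right) = 3 \left(- \frac{142560}{17}\right) = - \frac{427680}{17} \approx -25158.0$)
$x{\left(y \right)} = 100$ ($x{\left(y \right)} = 4 \left(9 + \left(-4\right)^{2}\right) = 4 \left(9 + 16\right) = 4 \cdot 25 = 100$)
$\frac{318257}{-71959} + \frac{N}{x{\left(292 \right)}} = \frac{318257}{-71959} - \frac{427680}{17 \cdot 100} = 318257 \left(- \frac{1}{71959}\right) - \frac{21384}{85} = - \frac{318257}{71959} - \frac{21384}{85} = - \frac{1565823101}{6116515}$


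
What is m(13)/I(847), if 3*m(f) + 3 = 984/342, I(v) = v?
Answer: -1/20691 ≈ -4.8330e-5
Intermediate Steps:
m(f) = -7/171 (m(f) = -1 + (984/342)/3 = -1 + (984*(1/342))/3 = -1 + (⅓)*(164/57) = -1 + 164/171 = -7/171)
m(13)/I(847) = -7/171/847 = -7/171*1/847 = -1/20691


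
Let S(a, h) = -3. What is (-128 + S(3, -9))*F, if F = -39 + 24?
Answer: 1965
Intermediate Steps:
F = -15
(-128 + S(3, -9))*F = (-128 - 3)*(-15) = -131*(-15) = 1965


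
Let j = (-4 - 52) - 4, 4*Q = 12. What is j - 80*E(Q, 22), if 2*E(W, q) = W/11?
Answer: -780/11 ≈ -70.909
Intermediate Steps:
Q = 3 (Q = (¼)*12 = 3)
j = -60 (j = -56 - 4 = -60)
E(W, q) = W/22 (E(W, q) = (W/11)/2 = W/22)
j - 80*E(Q, 22) = -60 - 40*3/11 = -60 - 80*3/22 = -60 - 120/11 = -780/11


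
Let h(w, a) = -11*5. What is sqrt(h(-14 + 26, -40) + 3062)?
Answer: sqrt(3007) ≈ 54.836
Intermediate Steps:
h(w, a) = -55
sqrt(h(-14 + 26, -40) + 3062) = sqrt(-55 + 3062) = sqrt(3007)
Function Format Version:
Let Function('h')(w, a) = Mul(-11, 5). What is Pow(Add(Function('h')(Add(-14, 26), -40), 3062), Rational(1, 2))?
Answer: Pow(3007, Rational(1, 2)) ≈ 54.836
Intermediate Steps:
Function('h')(w, a) = -55
Pow(Add(Function('h')(Add(-14, 26), -40), 3062), Rational(1, 2)) = Pow(Add(-55, 3062), Rational(1, 2)) = Pow(3007, Rational(1, 2))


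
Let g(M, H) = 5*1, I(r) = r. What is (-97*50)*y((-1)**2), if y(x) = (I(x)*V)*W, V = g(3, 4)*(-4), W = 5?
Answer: 485000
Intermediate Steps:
g(M, H) = 5
V = -20 (V = 5*(-4) = -20)
y(x) = -100*x (y(x) = (x*(-20))*5 = -20*x*5 = -100*x)
(-97*50)*y((-1)**2) = (-97*50)*(-100*(-1)**2) = -(-485000) = -4850*(-100) = 485000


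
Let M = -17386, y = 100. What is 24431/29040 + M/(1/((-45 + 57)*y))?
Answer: -55078845779/2640 ≈ -2.0863e+7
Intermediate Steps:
24431/29040 + M/(1/((-45 + 57)*y)) = 24431/29040 - 17386*(-45 + 57)*100 = 24431*(1/29040) - 17386*12*100 = 2221/2640 - 17386/(1/1200) = 2221/2640 - 17386/1/1200 = 2221/2640 - 17386*1200 = 2221/2640 - 20863200 = -55078845779/2640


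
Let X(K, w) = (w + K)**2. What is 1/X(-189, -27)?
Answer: 1/46656 ≈ 2.1433e-5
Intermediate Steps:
X(K, w) = (K + w)**2
1/X(-189, -27) = 1/((-189 - 27)**2) = 1/((-216)**2) = 1/46656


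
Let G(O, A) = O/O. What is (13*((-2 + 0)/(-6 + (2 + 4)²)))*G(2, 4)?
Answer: -13/15 ≈ -0.86667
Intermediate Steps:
G(O, A) = 1
(13*((-2 + 0)/(-6 + (2 + 4)²)))*G(2, 4) = (13*((-2 + 0)/(-6 + (2 + 4)²)))*1 = (13*(-2/(-6 + 6²)))*1 = (13*(-2/(-6 + 36)))*1 = (13*(-2/30))*1 = (13*(-2*1/30))*1 = (13*(-1/15))*1 = -13/15*1 = -13/15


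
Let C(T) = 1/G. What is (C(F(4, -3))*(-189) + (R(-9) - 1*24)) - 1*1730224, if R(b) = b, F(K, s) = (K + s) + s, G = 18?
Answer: -3460535/2 ≈ -1.7303e+6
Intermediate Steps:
F(K, s) = K + 2*s
C(T) = 1/18
(C(F(4, -3))*(-189) + (R(-9) - 1*24)) - 1*1730224 = ((1/18)*(-189) + (-9 - 1*24)) - 1*1730224 = (-21/2 + (-9 - 24)) - 1730224 = (-21/2 - 33) - 1730224 = -87/2 - 1730224 = -3460535/2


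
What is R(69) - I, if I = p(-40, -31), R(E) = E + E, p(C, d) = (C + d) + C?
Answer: 249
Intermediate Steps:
p(C, d) = d + 2*C
R(E) = 2*E
I = -111 (I = -31 + 2*(-40) = -31 - 80 = -111)
R(69) - I = 2*69 - 1*(-111) = 138 + 111 = 249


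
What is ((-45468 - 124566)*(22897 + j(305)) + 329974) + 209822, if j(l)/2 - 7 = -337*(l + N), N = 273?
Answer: 62345376270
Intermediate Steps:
j(l) = -183988 - 674*l (j(l) = 14 + 2*(-337*(l + 273)) = 14 + 2*(-337*(273 + l)) = 14 + 2*(-92001 - 337*l) = 14 + (-184002 - 674*l) = -183988 - 674*l)
((-45468 - 124566)*(22897 + j(305)) + 329974) + 209822 = ((-45468 - 124566)*(22897 + (-183988 - 674*305)) + 329974) + 209822 = (-170034*(22897 + (-183988 - 205570)) + 329974) + 209822 = (-170034*(22897 - 389558) + 329974) + 209822 = (-170034*(-366661) + 329974) + 209822 = (62344836474 + 329974) + 209822 = 62345166448 + 209822 = 62345376270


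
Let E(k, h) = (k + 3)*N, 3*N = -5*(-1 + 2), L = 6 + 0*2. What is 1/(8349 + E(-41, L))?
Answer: 3/25237 ≈ 0.00011887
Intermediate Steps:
L = 6 (L = 6 + 0 = 6)
N = -5/3 (N = (-5*(-1 + 2))/3 = (-5*1)/3 = (⅓)*(-5) = -5/3 ≈ -1.6667)
E(k, h) = -5 - 5*k/3 (E(k, h) = (k + 3)*(-5/3) = (3 + k)*(-5/3) = -5 - 5*k/3)
1/(8349 + E(-41, L)) = 1/(8349 + (-5 - 5/3*(-41))) = 1/(8349 + (-5 + 205/3)) = 1/(8349 + 190/3) = 1/(25237/3) = 3/25237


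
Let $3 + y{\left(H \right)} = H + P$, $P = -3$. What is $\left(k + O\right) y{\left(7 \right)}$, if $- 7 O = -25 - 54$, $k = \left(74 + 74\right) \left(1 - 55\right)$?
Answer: $- \frac{55865}{7} \approx -7980.7$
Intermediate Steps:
$y{\left(H \right)} = -6 + H$ ($y{\left(H \right)} = -3 + \left(H - 3\right) = -3 + \left(-3 + H\right) = -6 + H$)
$k = -7992$ ($k = 148 \left(-54\right) = -7992$)
$O = \frac{79}{7}$ ($O = - \frac{-25 - 54}{7} = \left(- \frac{1}{7}\right) \left(-79\right) = \frac{79}{7} \approx 11.286$)
$\left(k + O\right) y{\left(7 \right)} = \left(-7992 + \frac{79}{7}\right) \left(-6 + 7\right) = \left(- \frac{55865}{7}\right) 1 = - \frac{55865}{7}$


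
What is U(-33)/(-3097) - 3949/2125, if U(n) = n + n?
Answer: -12089803/6581125 ≈ -1.8370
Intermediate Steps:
U(n) = 2*n
U(-33)/(-3097) - 3949/2125 = (2*(-33))/(-3097) - 3949/2125 = -66*(-1/3097) - 3949*1/2125 = 66/3097 - 3949/2125 = -12089803/6581125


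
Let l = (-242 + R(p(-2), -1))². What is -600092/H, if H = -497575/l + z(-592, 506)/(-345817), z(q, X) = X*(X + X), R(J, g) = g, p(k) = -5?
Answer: 12253967473419036/202307233303 ≈ 60571.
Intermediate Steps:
z(q, X) = 2*X² (z(q, X) = X*(2*X) = 2*X²)
l = 59049 (l = (-242 - 1)² = (-243)² = 59049)
H = -202307233303/20420148033 (H = -497575/59049 + (2*506²)/(-345817) = -497575*1/59049 + (2*256036)*(-1/345817) = -497575/59049 + 512072*(-1/345817) = -497575/59049 - 512072/345817 = -202307233303/20420148033 ≈ -9.9072)
-600092/H = -600092/(-202307233303/20420148033) = -600092*(-20420148033/202307233303) = 12253967473419036/202307233303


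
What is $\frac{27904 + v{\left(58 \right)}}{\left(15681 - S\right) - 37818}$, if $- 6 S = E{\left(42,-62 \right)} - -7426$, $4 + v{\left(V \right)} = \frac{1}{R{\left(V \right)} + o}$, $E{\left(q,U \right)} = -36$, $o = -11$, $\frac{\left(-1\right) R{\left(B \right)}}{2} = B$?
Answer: $- \frac{10629897}{7964932} \approx -1.3346$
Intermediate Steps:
$R{\left(B \right)} = - 2 B$
$v{\left(V \right)} = -4 + \frac{1}{-11 - 2 V}$ ($v{\left(V \right)} = -4 + \frac{1}{- 2 V - 11} = -4 + \frac{1}{-11 - 2 V}$)
$S = - \frac{3695}{3}$ ($S = - \frac{-36 - -7426}{6} = - \frac{-36 + 7426}{6} = \left(- \frac{1}{6}\right) 7390 = - \frac{3695}{3} \approx -1231.7$)
$\frac{27904 + v{\left(58 \right)}}{\left(15681 - S\right) - 37818} = \frac{27904 + \frac{-45 - 464}{11 + 2 \cdot 58}}{\left(15681 - - \frac{3695}{3}\right) - 37818} = \frac{27904 + \frac{-45 - 464}{11 + 116}}{\left(15681 + \frac{3695}{3}\right) - 37818} = \frac{27904 + \frac{1}{127} \left(-509\right)}{\frac{50738}{3} - 37818} = \frac{27904 + \frac{1}{127} \left(-509\right)}{- \frac{62716}{3}} = \left(27904 - \frac{509}{127}\right) \left(- \frac{3}{62716}\right) = \frac{3543299}{127} \left(- \frac{3}{62716}\right) = - \frac{10629897}{7964932}$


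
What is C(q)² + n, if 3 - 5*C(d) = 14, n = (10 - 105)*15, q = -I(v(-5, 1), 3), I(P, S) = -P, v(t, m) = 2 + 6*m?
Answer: -35504/25 ≈ -1420.2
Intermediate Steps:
q = 8 (q = -(-1)*(2 + 6*1) = -(-1)*(2 + 6) = -(-1)*8 = -1*(-8) = 8)
n = -1425 (n = -95*15 = -1425)
C(d) = -11/5 (C(d) = ⅗ - ⅕*14 = ⅗ - 14/5 = -11/5)
C(q)² + n = (-11/5)² - 1425 = 121/25 - 1425 = -35504/25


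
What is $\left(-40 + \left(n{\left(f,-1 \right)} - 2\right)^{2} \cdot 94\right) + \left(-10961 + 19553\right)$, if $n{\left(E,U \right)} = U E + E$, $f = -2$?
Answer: $8928$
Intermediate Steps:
$n{\left(E,U \right)} = E + E U$ ($n{\left(E,U \right)} = E U + E = E + E U$)
$\left(-40 + \left(n{\left(f,-1 \right)} - 2\right)^{2} \cdot 94\right) + \left(-10961 + 19553\right) = \left(-40 + \left(- 2 \left(1 - 1\right) - 2\right)^{2} \cdot 94\right) + \left(-10961 + 19553\right) = \left(-40 + \left(\left(-2\right) 0 - 2\right)^{2} \cdot 94\right) + 8592 = \left(-40 + \left(0 - 2\right)^{2} \cdot 94\right) + 8592 = \left(-40 + \left(-2\right)^{2} \cdot 94\right) + 8592 = \left(-40 + 4 \cdot 94\right) + 8592 = \left(-40 + 376\right) + 8592 = 336 + 8592 = 8928$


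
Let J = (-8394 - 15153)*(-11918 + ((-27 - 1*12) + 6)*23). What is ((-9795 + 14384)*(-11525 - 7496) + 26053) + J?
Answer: 211244003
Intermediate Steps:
J = 298505319 (J = -23547*(-11918 + ((-27 - 12) + 6)*23) = -23547*(-11918 + (-39 + 6)*23) = -23547*(-11918 - 33*23) = -23547*(-11918 - 759) = -23547*(-12677) = 298505319)
((-9795 + 14384)*(-11525 - 7496) + 26053) + J = ((-9795 + 14384)*(-11525 - 7496) + 26053) + 298505319 = (4589*(-19021) + 26053) + 298505319 = (-87287369 + 26053) + 298505319 = -87261316 + 298505319 = 211244003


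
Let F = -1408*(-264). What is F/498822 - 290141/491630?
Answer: 6336009443/40872643310 ≈ 0.15502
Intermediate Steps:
F = 371712
F/498822 - 290141/491630 = 371712/498822 - 290141/491630 = 371712*(1/498822) - 290141*1/491630 = 61952/83137 - 290141/491630 = 6336009443/40872643310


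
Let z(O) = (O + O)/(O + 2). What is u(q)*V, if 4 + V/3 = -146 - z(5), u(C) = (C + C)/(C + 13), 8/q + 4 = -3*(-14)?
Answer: -25440/1757 ≈ -14.479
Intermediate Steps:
z(O) = 2*O/(2 + O) (z(O) = (2*O)/(2 + O) = 2*O/(2 + O))
q = 4/19 (q = 8/(-4 - 3*(-14)) = 8/(-4 + 42) = 8/38 = 8*(1/38) = 4/19 ≈ 0.21053)
u(C) = 2*C/(13 + C) (u(C) = (2*C)/(13 + C) = 2*C/(13 + C))
V = -3180/7 (V = -12 + 3*(-146 - 2*5/(2 + 5)) = -12 + 3*(-146 - 2*5/7) = -12 + 3*(-146 - 1*10/7) = -12 + 3*(-146 - 10/7) = -12 + 3*(-1032/7) = -12 - 3096/7 = -3180/7 ≈ -454.29)
u(q)*V = (2*(4/19)/(13 + 4/19))*(-3180/7) = (2*(4/19)/(251/19))*(-3180/7) = (2*(4/19)*(19/251))*(-3180/7) = (8/251)*(-3180/7) = -25440/1757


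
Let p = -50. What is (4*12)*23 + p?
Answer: 1054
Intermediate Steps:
(4*12)*23 + p = (4*12)*23 - 50 = 48*23 - 50 = 1104 - 50 = 1054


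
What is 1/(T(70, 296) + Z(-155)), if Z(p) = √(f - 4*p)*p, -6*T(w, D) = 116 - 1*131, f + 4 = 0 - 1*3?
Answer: -2/11781855 - 124*√613/11781855 ≈ -0.00026075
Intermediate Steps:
f = -7 (f = -4 + (0 - 1*3) = -4 + (0 - 3) = -4 - 3 = -7)
T(w, D) = 5/2 (T(w, D) = -(116 - 1*131)/6 = -(116 - 131)/6 = -⅙*(-15) = 5/2)
Z(p) = p*√(-7 - 4*p) (Z(p) = √(-7 - 4*p)*p = p*√(-7 - 4*p))
1/(T(70, 296) + Z(-155)) = 1/(5/2 - 155*√(-7 - 4*(-155))) = 1/(5/2 - 155*√(-7 + 620)) = 1/(5/2 - 155*√613)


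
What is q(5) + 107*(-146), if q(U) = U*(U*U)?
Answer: -15497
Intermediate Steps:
q(U) = U³ (q(U) = U*U² = U³)
q(5) + 107*(-146) = 5³ + 107*(-146) = 125 - 15622 = -15497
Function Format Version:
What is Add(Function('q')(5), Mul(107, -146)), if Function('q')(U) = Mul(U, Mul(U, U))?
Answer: -15497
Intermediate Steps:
Function('q')(U) = Pow(U, 3) (Function('q')(U) = Mul(U, Pow(U, 2)) = Pow(U, 3))
Add(Function('q')(5), Mul(107, -146)) = Add(Pow(5, 3), Mul(107, -146)) = Add(125, -15622) = -15497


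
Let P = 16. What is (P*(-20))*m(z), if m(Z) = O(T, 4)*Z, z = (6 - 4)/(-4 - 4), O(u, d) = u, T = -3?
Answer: -240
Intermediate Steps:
z = -¼ (z = 2/(-8) = 2*(-⅛) = -¼ ≈ -0.25000)
m(Z) = -3*Z
(P*(-20))*m(z) = (16*(-20))*(-3*(-¼)) = -320*¾ = -240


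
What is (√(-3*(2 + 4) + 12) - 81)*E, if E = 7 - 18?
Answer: 891 - 11*I*√6 ≈ 891.0 - 26.944*I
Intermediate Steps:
E = -11
(√(-3*(2 + 4) + 12) - 81)*E = (√(-3*(2 + 4) + 12) - 81)*(-11) = (√(-3*6 + 12) - 81)*(-11) = (√(-18 + 12) - 81)*(-11) = (√(-6) - 81)*(-11) = (I*√6 - 81)*(-11) = (-81 + I*√6)*(-11) = 891 - 11*I*√6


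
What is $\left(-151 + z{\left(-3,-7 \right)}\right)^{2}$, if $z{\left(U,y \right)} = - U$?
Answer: $21904$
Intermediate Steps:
$\left(-151 + z{\left(-3,-7 \right)}\right)^{2} = \left(-151 - -3\right)^{2} = \left(-151 + 3\right)^{2} = \left(-148\right)^{2} = 21904$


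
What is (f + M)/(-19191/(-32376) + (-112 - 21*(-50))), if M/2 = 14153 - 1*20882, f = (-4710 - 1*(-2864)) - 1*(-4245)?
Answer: -119348728/10129293 ≈ -11.783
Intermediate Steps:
f = 2399 (f = (-4710 + 2864) + 4245 = -1846 + 4245 = 2399)
M = -13458 (M = 2*(14153 - 1*20882) = 2*(14153 - 20882) = 2*(-6729) = -13458)
(f + M)/(-19191/(-32376) + (-112 - 21*(-50))) = (2399 - 13458)/(-19191/(-32376) + (-112 - 21*(-50))) = -11059/(-19191*(-1/32376) + (-112 + 1050)) = -11059/(6397/10792 + 938) = -11059/10129293/10792 = -11059*10792/10129293 = -119348728/10129293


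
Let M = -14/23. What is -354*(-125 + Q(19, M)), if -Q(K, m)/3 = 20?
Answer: 65490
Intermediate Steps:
M = -14/23 (M = -14*1/23 = -14/23 ≈ -0.60870)
Q(K, m) = -60 (Q(K, m) = -3*20 = -60)
-354*(-125 + Q(19, M)) = -354*(-125 - 60) = -354*(-185) = 65490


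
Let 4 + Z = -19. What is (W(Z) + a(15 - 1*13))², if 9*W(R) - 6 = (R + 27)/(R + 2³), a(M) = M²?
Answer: 391876/18225 ≈ 21.502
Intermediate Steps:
Z = -23 (Z = -4 - 19 = -23)
W(R) = ⅔ + (27 + R)/(9*(8 + R)) (W(R) = ⅔ + ((R + 27)/(R + 2³))/9 = ⅔ + ((27 + R)/(R + 8))/9 = ⅔ + ((27 + R)/(8 + R))/9 = ⅔ + (27 + R)/(9*(8 + R)))
(W(Z) + a(15 - 1*13))² = ((75 + 7*(-23))/(9*(8 - 23)) + (15 - 1*13)²)² = ((⅑)*(75 - 161)/(-15) + (15 - 13)²)² = ((⅑)*(-1/15)*(-86) + 2²)² = (86/135 + 4)² = (626/135)² = 391876/18225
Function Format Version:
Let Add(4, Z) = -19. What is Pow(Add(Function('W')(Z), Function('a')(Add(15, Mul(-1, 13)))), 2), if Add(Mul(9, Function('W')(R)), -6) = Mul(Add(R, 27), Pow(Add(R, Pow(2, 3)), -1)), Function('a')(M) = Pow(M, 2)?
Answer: Rational(391876, 18225) ≈ 21.502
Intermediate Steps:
Z = -23 (Z = Add(-4, -19) = -23)
Function('W')(R) = Add(Rational(2, 3), Mul(Rational(1, 9), Pow(Add(8, R), -1), Add(27, R))) (Function('W')(R) = Add(Rational(2, 3), Mul(Rational(1, 9), Mul(Add(R, 27), Pow(Add(R, Pow(2, 3)), -1)))) = Add(Rational(2, 3), Mul(Rational(1, 9), Mul(Add(27, R), Pow(Add(R, 8), -1)))) = Add(Rational(2, 3), Mul(Rational(1, 9), Mul(Add(27, R), Pow(Add(8, R), -1)))) = Add(Rational(2, 3), Mul(Rational(1, 9), Mul(Pow(Add(8, R), -1), Add(27, R)))) = Add(Rational(2, 3), Mul(Rational(1, 9), Pow(Add(8, R), -1), Add(27, R))))
Pow(Add(Function('W')(Z), Function('a')(Add(15, Mul(-1, 13)))), 2) = Pow(Add(Mul(Rational(1, 9), Pow(Add(8, -23), -1), Add(75, Mul(7, -23))), Pow(Add(15, Mul(-1, 13)), 2)), 2) = Pow(Add(Mul(Rational(1, 9), Pow(-15, -1), Add(75, -161)), Pow(Add(15, -13), 2)), 2) = Pow(Add(Mul(Rational(1, 9), Rational(-1, 15), -86), Pow(2, 2)), 2) = Pow(Add(Rational(86, 135), 4), 2) = Pow(Rational(626, 135), 2) = Rational(391876, 18225)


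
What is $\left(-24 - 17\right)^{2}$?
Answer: $1681$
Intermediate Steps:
$\left(-24 - 17\right)^{2} = \left(-41\right)^{2} = 1681$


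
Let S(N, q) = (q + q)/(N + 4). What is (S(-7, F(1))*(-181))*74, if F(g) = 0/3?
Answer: 0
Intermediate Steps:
F(g) = 0 (F(g) = 0*(⅓) = 0)
S(N, q) = 2*q/(4 + N) (S(N, q) = (2*q)/(4 + N) = 2*q/(4 + N))
(S(-7, F(1))*(-181))*74 = ((2*0/(4 - 7))*(-181))*74 = ((2*0/(-3))*(-181))*74 = ((2*0*(-⅓))*(-181))*74 = (0*(-181))*74 = 0*74 = 0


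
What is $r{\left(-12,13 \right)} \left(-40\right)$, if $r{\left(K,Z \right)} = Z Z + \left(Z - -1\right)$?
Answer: $-7320$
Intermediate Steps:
$r{\left(K,Z \right)} = 1 + Z + Z^{2}$ ($r{\left(K,Z \right)} = Z^{2} + \left(Z + 1\right) = Z^{2} + \left(1 + Z\right) = 1 + Z + Z^{2}$)
$r{\left(-12,13 \right)} \left(-40\right) = \left(1 + 13 + 13^{2}\right) \left(-40\right) = \left(1 + 13 + 169\right) \left(-40\right) = 183 \left(-40\right) = -7320$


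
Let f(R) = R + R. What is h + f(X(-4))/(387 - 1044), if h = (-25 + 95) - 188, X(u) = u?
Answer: -77518/657 ≈ -117.99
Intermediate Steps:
f(R) = 2*R
h = -118 (h = 70 - 188 = -118)
h + f(X(-4))/(387 - 1044) = -118 + (2*(-4))/(387 - 1044) = -118 - 8/(-657) = -118 - 8*(-1/657) = -118 + 8/657 = -77518/657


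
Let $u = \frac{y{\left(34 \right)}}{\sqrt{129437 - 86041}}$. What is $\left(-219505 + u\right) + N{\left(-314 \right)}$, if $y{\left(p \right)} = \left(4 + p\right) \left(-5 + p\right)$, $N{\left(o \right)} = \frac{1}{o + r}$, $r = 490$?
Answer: $- \frac{38632879}{176} + \frac{29 \sqrt{10849}}{571} \approx -2.195 \cdot 10^{5}$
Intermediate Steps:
$N{\left(o \right)} = \frac{1}{490 + o}$ ($N{\left(o \right)} = \frac{1}{o + 490} = \frac{1}{490 + o}$)
$y{\left(p \right)} = \left(-5 + p\right) \left(4 + p\right)$
$u = \frac{29 \sqrt{10849}}{571}$ ($u = \frac{-20 + 34^{2} - 34}{\sqrt{129437 - 86041}} = \frac{-20 + 1156 - 34}{\sqrt{43396}} = \frac{1102}{2 \sqrt{10849}} = 1102 \frac{\sqrt{10849}}{21698} = \frac{29 \sqrt{10849}}{571} \approx 5.29$)
$\left(-219505 + u\right) + N{\left(-314 \right)} = \left(-219505 + \frac{29 \sqrt{10849}}{571}\right) + \frac{1}{490 - 314} = \left(-219505 + \frac{29 \sqrt{10849}}{571}\right) + \frac{1}{176} = - \frac{38632879}{176} + \frac{29 \sqrt{10849}}{571}$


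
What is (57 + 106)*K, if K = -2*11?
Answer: -3586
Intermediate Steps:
K = -22
(57 + 106)*K = (57 + 106)*(-22) = 163*(-22) = -3586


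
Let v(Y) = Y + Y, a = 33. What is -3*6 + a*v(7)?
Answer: 444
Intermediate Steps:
v(Y) = 2*Y
-3*6 + a*v(7) = -3*6 + 33*(2*7) = -18 + 33*14 = -18 + 462 = 444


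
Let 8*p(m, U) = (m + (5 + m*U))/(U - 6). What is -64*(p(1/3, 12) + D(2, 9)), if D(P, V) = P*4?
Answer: -4720/9 ≈ -524.44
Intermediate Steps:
D(P, V) = 4*P
p(m, U) = (5 + m + U*m)/(8*(-6 + U)) (p(m, U) = ((m + (5 + m*U))/(U - 6))/8 = ((m + (5 + U*m))/(-6 + U))/8 = ((5 + m + U*m)/(-6 + U))/8 = (5 + m + U*m)/(8*(-6 + U)))
-64*(p(1/3, 12) + D(2, 9)) = -64*((5 + 1/3 + 12/3)/(8*(-6 + 12)) + 4*2) = -64*((⅛)*(5 + ⅓ + 12*(⅓))/6 + 8) = -64*((⅛)*(⅙)*(5 + ⅓ + 4) + 8) = -64*((⅛)*(⅙)*(28/3) + 8) = -64*(7/36 + 8) = -64*295/36 = -4720/9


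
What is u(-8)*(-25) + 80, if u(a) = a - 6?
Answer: 430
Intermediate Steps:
u(a) = -6 + a
u(-8)*(-25) + 80 = (-6 - 8)*(-25) + 80 = -14*(-25) + 80 = 350 + 80 = 430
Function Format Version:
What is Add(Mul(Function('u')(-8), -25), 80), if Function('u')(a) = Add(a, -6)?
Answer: 430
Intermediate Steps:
Function('u')(a) = Add(-6, a)
Add(Mul(Function('u')(-8), -25), 80) = Add(Mul(Add(-6, -8), -25), 80) = Add(Mul(-14, -25), 80) = Add(350, 80) = 430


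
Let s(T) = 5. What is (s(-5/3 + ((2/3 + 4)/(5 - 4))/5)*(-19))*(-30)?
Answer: 2850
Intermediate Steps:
(s(-5/3 + ((2/3 + 4)/(5 - 4))/5)*(-19))*(-30) = (5*(-19))*(-30) = -95*(-30) = 2850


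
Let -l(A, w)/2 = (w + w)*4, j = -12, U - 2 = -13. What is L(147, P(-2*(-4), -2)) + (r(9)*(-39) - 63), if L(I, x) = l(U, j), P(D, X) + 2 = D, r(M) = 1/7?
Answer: 864/7 ≈ 123.43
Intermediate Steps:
U = -11 (U = 2 - 13 = -11)
r(M) = ⅐ (r(M) = 1*(⅐) = ⅐)
P(D, X) = -2 + D
l(A, w) = -16*w (l(A, w) = -2*(w + w)*4 = -2*2*w*4 = -16*w)
L(I, x) = 192 (L(I, x) = -16*(-12) = 192)
L(147, P(-2*(-4), -2)) + (r(9)*(-39) - 63) = 192 + ((⅐)*(-39) - 63) = 192 + (-39/7 - 63) = 192 - 480/7 = 864/7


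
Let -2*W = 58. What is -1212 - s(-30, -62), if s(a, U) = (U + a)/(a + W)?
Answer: -71600/59 ≈ -1213.6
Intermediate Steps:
W = -29 (W = -½*58 = -29)
s(a, U) = (U + a)/(-29 + a) (s(a, U) = (U + a)/(a - 29) = (U + a)/(-29 + a))
-1212 - s(-30, -62) = -1212 - (-62 - 30)/(-29 - 30) = -1212 - (-92)/(-59) = -1212 - (-1)*(-92)/59 = -1212 - 1*92/59 = -1212 - 92/59 = -71600/59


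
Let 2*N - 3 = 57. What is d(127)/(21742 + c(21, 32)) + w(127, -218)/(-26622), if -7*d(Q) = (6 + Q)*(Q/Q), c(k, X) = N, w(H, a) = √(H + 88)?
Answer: -19/21772 - √215/26622 ≈ -0.0014235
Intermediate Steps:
N = 30 (N = 3/2 + (½)*57 = 3/2 + 57/2 = 30)
w(H, a) = √(88 + H)
c(k, X) = 30
d(Q) = -6/7 - Q/7 (d(Q) = -(6 + Q)*Q/Q/7 = -(6 + Q)/7 = -6/7 - Q/7)
d(127)/(21742 + c(21, 32)) + w(127, -218)/(-26622) = (-6/7 - ⅐*127)/(21742 + 30) + √(88 + 127)/(-26622) = (-6/7 - 127/7)/21772 + √215*(-1/26622) = -19*1/21772 - √215/26622 = -19/21772 - √215/26622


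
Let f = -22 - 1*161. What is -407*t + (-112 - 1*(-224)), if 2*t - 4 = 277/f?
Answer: -144193/366 ≈ -393.97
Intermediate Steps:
f = -183 (f = -22 - 161 = -183)
t = 455/366 (t = 2 + (277/(-183))/2 = 2 + (277*(-1/183))/2 = 2 + (½)*(-277/183) = 2 - 277/366 = 455/366 ≈ 1.2432)
-407*t + (-112 - 1*(-224)) = -407*455/366 + (-112 - 1*(-224)) = -185185/366 + (-112 + 224) = -185185/366 + 112 = -144193/366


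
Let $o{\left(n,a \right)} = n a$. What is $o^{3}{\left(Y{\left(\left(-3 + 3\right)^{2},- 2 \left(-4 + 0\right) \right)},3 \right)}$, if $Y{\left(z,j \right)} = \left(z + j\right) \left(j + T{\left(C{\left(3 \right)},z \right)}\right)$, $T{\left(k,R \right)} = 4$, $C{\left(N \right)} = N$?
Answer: $23887872$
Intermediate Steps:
$Y{\left(z,j \right)} = \left(4 + j\right) \left(j + z\right)$ ($Y{\left(z,j \right)} = \left(z + j\right) \left(j + 4\right) = \left(j + z\right) \left(4 + j\right) = \left(4 + j\right) \left(j + z\right)$)
$o{\left(n,a \right)} = a n$
$o^{3}{\left(Y{\left(\left(-3 + 3\right)^{2},- 2 \left(-4 + 0\right) \right)},3 \right)} = \left(3 \left(\left(- 2 \left(-4 + 0\right)\right)^{2} + 4 \left(- 2 \left(-4 + 0\right)\right) + 4 \left(-3 + 3\right)^{2} + - 2 \left(-4 + 0\right) \left(-3 + 3\right)^{2}\right)\right)^{3} = \left(3 \left(\left(\left(-2\right) \left(-4\right)\right)^{2} + 4 \left(\left(-2\right) \left(-4\right)\right) + 4 \cdot 0^{2} + \left(-2\right) \left(-4\right) 0^{2}\right)\right)^{3} = \left(3 \left(8^{2} + 4 \cdot 8 + 4 \cdot 0 + 8 \cdot 0\right)\right)^{3} = \left(3 \left(64 + 32 + 0 + 0\right)\right)^{3} = \left(3 \cdot 96\right)^{3} = 288^{3} = 23887872$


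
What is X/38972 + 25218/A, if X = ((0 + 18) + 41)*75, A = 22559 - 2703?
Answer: 133832337/96728504 ≈ 1.3836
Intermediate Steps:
A = 19856
X = 4425 (X = (18 + 41)*75 = 59*75 = 4425)
X/38972 + 25218/A = 4425/38972 + 25218/19856 = 4425*(1/38972) + 25218*(1/19856) = 4425/38972 + 12609/9928 = 133832337/96728504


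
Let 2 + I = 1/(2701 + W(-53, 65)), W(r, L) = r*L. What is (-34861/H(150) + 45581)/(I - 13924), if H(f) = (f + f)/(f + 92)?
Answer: -324752156/259023625 ≈ -1.2538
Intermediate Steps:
H(f) = 2*f/(92 + f) (H(f) = (2*f)/(92 + f) = 2*f/(92 + f))
W(r, L) = L*r
I = -1489/744 (I = -2 + 1/(2701 + 65*(-53)) = -2 + 1/(2701 - 3445) = -2 + 1/(-744) = -2 - 1/744 = -1489/744 ≈ -2.0013)
(-34861/H(150) + 45581)/(I - 13924) = (-34861/(2*150/(92 + 150)) + 45581)/(-1489/744 - 13924) = (-34861/(2*150/242) + 45581)/(-10360945/744) = (-34861/(2*150*(1/242)) + 45581)*(-744/10360945) = (-34861/150/121 + 45581)*(-744/10360945) = (-34861*121/150 + 45581)*(-744/10360945) = (-4218181/150 + 45581)*(-744/10360945) = (2618969/150)*(-744/10360945) = -324752156/259023625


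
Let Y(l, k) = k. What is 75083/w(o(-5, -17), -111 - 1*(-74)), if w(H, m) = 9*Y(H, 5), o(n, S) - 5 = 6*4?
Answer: 75083/45 ≈ 1668.5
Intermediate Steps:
o(n, S) = 29 (o(n, S) = 5 + 6*4 = 5 + 24 = 29)
w(H, m) = 45 (w(H, m) = 9*5 = 45)
75083/w(o(-5, -17), -111 - 1*(-74)) = 75083/45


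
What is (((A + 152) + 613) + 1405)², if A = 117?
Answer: 5230369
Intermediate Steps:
(((A + 152) + 613) + 1405)² = (((117 + 152) + 613) + 1405)² = ((269 + 613) + 1405)² = (882 + 1405)² = 2287² = 5230369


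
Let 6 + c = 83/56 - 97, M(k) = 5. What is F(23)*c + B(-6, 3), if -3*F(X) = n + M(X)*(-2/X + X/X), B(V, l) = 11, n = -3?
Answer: 20597/322 ≈ 63.966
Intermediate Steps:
F(X) = -2/3 + 10/(3*X) (F(X) = -(-3 + 5*(-2/X + X/X))/3 = -(-3 + 5*(-2/X + 1))/3 = -(-3 + 5*(1 - 2/X))/3 = -(-3 + (5 - 10/X))/3 = -(2 - 10/X)/3 = -2/3 + 10/(3*X))
c = -5685/56 (c = -6 + (83/56 - 97) = -6 - 5349/56 = -5685/56 ≈ -101.52)
F(23)*c + B(-6, 3) = ((2/3)*(5 - 1*23)/23)*(-5685/56) + 11 = ((2/3)*(1/23)*(5 - 23))*(-5685/56) + 11 = ((2/3)*(1/23)*(-18))*(-5685/56) + 11 = -12/23*(-5685/56) + 11 = 17055/322 + 11 = 20597/322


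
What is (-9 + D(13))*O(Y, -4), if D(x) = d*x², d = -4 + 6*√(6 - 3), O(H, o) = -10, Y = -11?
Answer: 6850 - 10140*√3 ≈ -10713.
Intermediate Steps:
d = -4 + 6*√3 ≈ 6.3923
D(x) = x²*(-4 + 6*√3) (D(x) = (-4 + 6*√3)*x² = x²*(-4 + 6*√3))
(-9 + D(13))*O(Y, -4) = (-9 + 13²*(-4 + 6*√3))*(-10) = (-9 + 169*(-4 + 6*√3))*(-10) = (-9 + (-676 + 1014*√3))*(-10) = (-685 + 1014*√3)*(-10) = 6850 - 10140*√3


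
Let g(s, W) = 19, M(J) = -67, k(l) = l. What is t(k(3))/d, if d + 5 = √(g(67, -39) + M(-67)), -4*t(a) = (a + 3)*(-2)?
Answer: -15/73 - 12*I*√3/73 ≈ -0.20548 - 0.28472*I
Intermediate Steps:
t(a) = 3/2 + a/2 (t(a) = -(a + 3)*(-2)/4 = -(3 + a)*(-2)/4 = -(-6 - 2*a)/4 = 3/2 + a/2)
d = -5 + 4*I*√3 (d = -5 + √(19 - 67) = -5 + √(-48) = -5 + 4*I*√3 ≈ -5.0 + 6.9282*I)
t(k(3))/d = (3/2 + (½)*3)/(-5 + 4*I*√3) = (3/2 + 3/2)/(-5 + 4*I*√3) = 3/(-5 + 4*I*√3)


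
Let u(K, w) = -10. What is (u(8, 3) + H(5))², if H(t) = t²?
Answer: 225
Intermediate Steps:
(u(8, 3) + H(5))² = (-10 + 5²)² = (-10 + 25)² = 15² = 225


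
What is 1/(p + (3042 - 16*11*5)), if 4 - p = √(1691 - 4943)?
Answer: 361/782468 + I*√813/2347404 ≈ 0.00046136 + 1.2147e-5*I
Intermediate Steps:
p = 4 - 2*I*√813 (p = 4 - √(1691 - 4943) = 4 - √(-3252) = 4 - 2*I*√813 ≈ 4.0 - 57.026*I)
1/(p + (3042 - 16*11*5)) = 1/((4 - 2*I*√813) + (3042 - 16*11*5)) = 1/((4 - 2*I*√813) + (3042 - 176*5)) = 1/((4 - 2*I*√813) + (3042 - 1*880)) = 1/((4 - 2*I*√813) + (3042 - 880)) = 1/((4 - 2*I*√813) + 2162) = 1/(2166 - 2*I*√813)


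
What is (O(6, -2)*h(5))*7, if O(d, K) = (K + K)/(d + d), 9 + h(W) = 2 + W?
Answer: 14/3 ≈ 4.6667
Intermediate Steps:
h(W) = -7 + W (h(W) = -9 + (2 + W) = -7 + W)
O(d, K) = K/d (O(d, K) = (2*K)/((2*d)) = (2*K)*(1/(2*d)) = K/d)
(O(6, -2)*h(5))*7 = ((-2/6)*(-7 + 5))*7 = (-2*⅙*(-2))*7 = -⅓*(-2)*7 = (⅔)*7 = 14/3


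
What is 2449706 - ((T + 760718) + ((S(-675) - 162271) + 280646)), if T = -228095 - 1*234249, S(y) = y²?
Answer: 1577332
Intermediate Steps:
T = -462344 (T = -228095 - 234249 = -462344)
2449706 - ((T + 760718) + ((S(-675) - 162271) + 280646)) = 2449706 - ((-462344 + 760718) + (((-675)² - 162271) + 280646)) = 2449706 - (298374 + ((455625 - 162271) + 280646)) = 2449706 - (298374 + (293354 + 280646)) = 2449706 - (298374 + 574000) = 2449706 - 1*872374 = 2449706 - 872374 = 1577332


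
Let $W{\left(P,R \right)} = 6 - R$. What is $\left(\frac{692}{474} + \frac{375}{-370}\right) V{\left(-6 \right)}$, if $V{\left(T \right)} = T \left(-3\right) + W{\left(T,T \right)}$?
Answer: $\frac{39145}{2923} \approx 13.392$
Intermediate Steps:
$V{\left(T \right)} = 6 - 4 T$ ($V{\left(T \right)} = T \left(-3\right) - \left(-6 + T\right) = - 3 T - \left(-6 + T\right) = 6 - 4 T$)
$\left(\frac{692}{474} + \frac{375}{-370}\right) V{\left(-6 \right)} = \left(\frac{692}{474} + \frac{375}{-370}\right) \left(6 - -24\right) = \left(692 \cdot \frac{1}{474} + 375 \left(- \frac{1}{370}\right)\right) \left(6 + 24\right) = \left(\frac{346}{237} - \frac{75}{74}\right) 30 = \frac{7829}{17538} \cdot 30 = \frac{39145}{2923}$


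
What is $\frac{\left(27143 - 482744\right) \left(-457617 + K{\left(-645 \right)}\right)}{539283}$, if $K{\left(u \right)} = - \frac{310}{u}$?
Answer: $\frac{8965093385377}{23189169} \approx 3.8661 \cdot 10^{5}$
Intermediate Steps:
$\frac{\left(27143 - 482744\right) \left(-457617 + K{\left(-645 \right)}\right)}{539283} = \frac{\left(27143 - 482744\right) \left(-457617 - \frac{310}{-645}\right)}{539283} = - 455601 \left(-457617 - - \frac{62}{129}\right) \frac{1}{539283} = - 455601 \left(-457617 + \frac{62}{129}\right) \frac{1}{539283} = \left(-455601\right) \left(- \frac{59032531}{129}\right) \frac{1}{539283} = \frac{8965093385377}{43} \cdot \frac{1}{539283} = \frac{8965093385377}{23189169}$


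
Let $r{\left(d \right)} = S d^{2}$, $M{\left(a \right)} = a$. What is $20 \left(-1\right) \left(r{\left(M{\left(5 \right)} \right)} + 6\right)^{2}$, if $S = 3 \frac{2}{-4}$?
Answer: $-19845$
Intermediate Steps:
$S = - \frac{3}{2}$ ($S = 3 \cdot 2 \left(- \frac{1}{4}\right) = 3 \left(- \frac{1}{2}\right) = - \frac{3}{2} \approx -1.5$)
$r{\left(d \right)} = - \frac{3 d^{2}}{2}$
$20 \left(-1\right) \left(r{\left(M{\left(5 \right)} \right)} + 6\right)^{2} = 20 \left(-1\right) \left(- \frac{3 \cdot 5^{2}}{2} + 6\right)^{2} = - 20 \left(\left(- \frac{3}{2}\right) 25 + 6\right)^{2} = - 20 \left(- \frac{75}{2} + 6\right)^{2} = - 20 \left(- \frac{63}{2}\right)^{2} = \left(-20\right) \frac{3969}{4} = -19845$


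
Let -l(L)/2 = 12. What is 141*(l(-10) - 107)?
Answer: -18471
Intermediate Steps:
l(L) = -24 (l(L) = -2*12 = -24)
141*(l(-10) - 107) = 141*(-24 - 107) = 141*(-131) = -18471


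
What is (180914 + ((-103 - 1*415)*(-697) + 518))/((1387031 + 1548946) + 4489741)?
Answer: 271239/3712859 ≈ 0.073054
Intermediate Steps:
(180914 + ((-103 - 1*415)*(-697) + 518))/((1387031 + 1548946) + 4489741) = (180914 + ((-103 - 415)*(-697) + 518))/(2935977 + 4489741) = (180914 + (-518*(-697) + 518))/7425718 = (180914 + (361046 + 518))*(1/7425718) = (180914 + 361564)*(1/7425718) = 542478*(1/7425718) = 271239/3712859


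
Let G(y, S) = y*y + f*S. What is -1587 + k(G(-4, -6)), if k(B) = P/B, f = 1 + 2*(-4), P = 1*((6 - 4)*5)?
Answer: -46018/29 ≈ -1586.8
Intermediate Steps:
P = 10 (P = 1*(2*5) = 1*10 = 10)
f = -7 (f = 1 - 8 = -7)
G(y, S) = y² - 7*S (G(y, S) = y*y - 7*S = y² - 7*S)
k(B) = 10/B
-1587 + k(G(-4, -6)) = -1587 + 10/((-4)² - 7*(-6)) = -1587 + 10/(16 + 42) = -1587 + 10/58 = -1587 + 10*(1/58) = -1587 + 5/29 = -46018/29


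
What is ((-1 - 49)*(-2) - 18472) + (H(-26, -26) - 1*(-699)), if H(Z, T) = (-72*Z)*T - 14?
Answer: -66359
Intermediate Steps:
H(Z, T) = -14 - 72*T*Z (H(Z, T) = -72*T*Z - 14 = -14 - 72*T*Z)
((-1 - 49)*(-2) - 18472) + (H(-26, -26) - 1*(-699)) = ((-1 - 49)*(-2) - 18472) + ((-14 - 72*(-26)*(-26)) - 1*(-699)) = (-50*(-2) - 18472) + ((-14 - 48672) + 699) = (100 - 18472) + (-48686 + 699) = -18372 - 47987 = -66359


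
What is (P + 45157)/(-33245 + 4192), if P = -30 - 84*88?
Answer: -37735/29053 ≈ -1.2988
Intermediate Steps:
P = -7422 (P = -30 - 7392 = -7422)
(P + 45157)/(-33245 + 4192) = (-7422 + 45157)/(-33245 + 4192) = 37735/(-29053) = 37735*(-1/29053) = -37735/29053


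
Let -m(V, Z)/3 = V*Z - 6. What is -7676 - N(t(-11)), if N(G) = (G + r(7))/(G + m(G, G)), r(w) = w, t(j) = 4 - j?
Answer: -2463985/321 ≈ -7676.0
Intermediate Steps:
m(V, Z) = 18 - 3*V*Z (m(V, Z) = -3*(V*Z - 6) = -3*(-6 + V*Z) = 18 - 3*V*Z)
N(G) = (7 + G)/(18 + G - 3*G²) (N(G) = (G + 7)/(G + (18 - 3*G*G)) = (7 + G)/(G + (18 - 3*G²)) = (7 + G)/(18 + G - 3*G²))
-7676 - N(t(-11)) = -7676 - (7 + (4 - 1*(-11)))/(18 + (4 - 1*(-11)) - 3*(4 - 1*(-11))²) = -7676 - (7 + (4 + 11))/(18 + (4 + 11) - 3*(4 + 11)²) = -7676 - (7 + 15)/(18 + 15 - 3*15²) = -7676 - 22/(18 + 15 - 3*225) = -7676 - 22/(18 + 15 - 675) = -7676 - 22/(-642) = -7676 - (-1)*22/642 = -7676 - 1*(-11/321) = -7676 + 11/321 = -2463985/321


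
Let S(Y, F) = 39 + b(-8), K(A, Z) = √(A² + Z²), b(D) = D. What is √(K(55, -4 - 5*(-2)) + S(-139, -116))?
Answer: √(31 + √3061) ≈ 9.2912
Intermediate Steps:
S(Y, F) = 31 (S(Y, F) = 39 - 8 = 31)
√(K(55, -4 - 5*(-2)) + S(-139, -116)) = √(√(55² + (-4 - 5*(-2))²) + 31) = √(√(3025 + (-4 + 10)²) + 31) = √(√(3025 + 6²) + 31) = √(√(3025 + 36) + 31) = √(√3061 + 31) = √(31 + √3061)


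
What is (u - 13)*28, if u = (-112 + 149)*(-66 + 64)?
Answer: -2436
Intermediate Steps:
u = -74 (u = 37*(-2) = -74)
(u - 13)*28 = (-74 - 13)*28 = -87*28 = -2436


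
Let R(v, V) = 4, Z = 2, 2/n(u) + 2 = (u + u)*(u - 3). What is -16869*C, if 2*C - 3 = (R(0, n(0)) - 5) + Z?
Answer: -33738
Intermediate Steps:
n(u) = 2/(-2 + 2*u*(-3 + u)) (n(u) = 2/(-2 + (u + u)*(u - 3)) = 2/(-2 + (2*u)*(-3 + u)) = 2/(-2 + 2*u*(-3 + u)))
C = 2 (C = 3/2 + ((4 - 5) + 2)/2 = 3/2 + (-1 + 2)/2 = 3/2 + (1/2)*1 = 3/2 + 1/2 = 2)
-16869*C = -16869*2 = -33738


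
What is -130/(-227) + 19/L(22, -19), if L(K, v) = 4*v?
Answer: 293/908 ≈ 0.32269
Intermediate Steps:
-130/(-227) + 19/L(22, -19) = -130/(-227) + 19/((4*(-19))) = -130*(-1/227) + 19/(-76) = 130/227 + 19*(-1/76) = 130/227 - ¼ = 293/908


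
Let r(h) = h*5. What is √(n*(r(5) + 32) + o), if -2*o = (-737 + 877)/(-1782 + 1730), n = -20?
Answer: I*√769730/26 ≈ 33.744*I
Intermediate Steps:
r(h) = 5*h
o = 35/26 (o = -(-737 + 877)/(2*(-1782 + 1730)) = -70/(-52) = -70*(-1)/52 = -½*(-35/13) = 35/26 ≈ 1.3462)
√(n*(r(5) + 32) + o) = √(-20*(5*5 + 32) + 35/26) = √(-20*(25 + 32) + 35/26) = √(-20*57 + 35/26) = √(-1140 + 35/26) = √(-29605/26) = I*√769730/26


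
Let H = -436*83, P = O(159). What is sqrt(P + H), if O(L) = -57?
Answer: I*sqrt(36245) ≈ 190.38*I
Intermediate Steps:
P = -57
H = -36188
sqrt(P + H) = sqrt(-57 - 36188) = sqrt(-36245) = I*sqrt(36245)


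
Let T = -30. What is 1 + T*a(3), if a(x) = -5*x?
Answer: 451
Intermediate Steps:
1 + T*a(3) = 1 - (-150)*3 = 1 - 30*(-15) = 1 + 450 = 451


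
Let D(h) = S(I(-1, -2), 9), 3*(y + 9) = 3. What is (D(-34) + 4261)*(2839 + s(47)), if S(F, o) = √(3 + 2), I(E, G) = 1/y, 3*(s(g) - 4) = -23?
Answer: 36244066/3 + 8506*√5/3 ≈ 1.2088e+7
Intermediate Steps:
y = -8 (y = -9 + (⅓)*3 = -9 + 1 = -8)
s(g) = -11/3 (s(g) = 4 + (⅓)*(-23) = 4 - 23/3 = -11/3)
I(E, G) = -⅛ (I(E, G) = 1/(-8) = -⅛)
S(F, o) = √5
D(h) = √5
(D(-34) + 4261)*(2839 + s(47)) = (√5 + 4261)*(2839 - 11/3) = (4261 + √5)*(8506/3) = 36244066/3 + 8506*√5/3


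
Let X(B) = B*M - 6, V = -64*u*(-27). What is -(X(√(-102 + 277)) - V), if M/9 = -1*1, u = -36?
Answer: -62202 + 45*√7 ≈ -62083.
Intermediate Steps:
M = -9 (M = 9*(-1*1) = 9*(-1) = -9)
V = -62208 (V = -64*(-36)*(-27) = 2304*(-27) = -62208)
X(B) = -6 - 9*B (X(B) = B*(-9) - 6 = -9*B - 6 = -6 - 9*B)
-(X(√(-102 + 277)) - V) = -((-6 - 9*√(-102 + 277)) - 1*(-62208)) = -((-6 - 45*√7) + 62208) = -(62202 - 45*√7) = -62202 + 45*√7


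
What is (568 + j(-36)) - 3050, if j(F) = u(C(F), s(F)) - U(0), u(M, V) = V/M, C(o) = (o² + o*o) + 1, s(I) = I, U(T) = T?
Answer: -6435862/2593 ≈ -2482.0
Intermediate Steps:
C(o) = 1 + 2*o² (C(o) = (o² + o²) + 1 = 2*o² + 1 = 1 + 2*o²)
j(F) = F/(1 + 2*F²) (j(F) = F/(1 + 2*F²) - 1*0 = F/(1 + 2*F²) + 0 = F/(1 + 2*F²))
(568 + j(-36)) - 3050 = (568 - 36/(1 + 2*(-36)²)) - 3050 = (568 - 36/(1 + 2*1296)) - 3050 = (568 - 36/(1 + 2592)) - 3050 = (568 - 36/2593) - 3050 = 1472788/2593 - 3050 = -6435862/2593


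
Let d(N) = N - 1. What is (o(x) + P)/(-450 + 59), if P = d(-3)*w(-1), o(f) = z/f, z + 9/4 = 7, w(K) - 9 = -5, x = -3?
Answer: 211/4692 ≈ 0.044970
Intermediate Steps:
d(N) = -1 + N
w(K) = 4 (w(K) = 9 - 5 = 4)
z = 19/4 (z = -9/4 + 7 = 19/4 ≈ 4.7500)
o(f) = 19/(4*f)
P = -16 (P = (-1 - 3)*4 = -4*4 = -16)
(o(x) + P)/(-450 + 59) = ((19/4)/(-3) - 16)/(-450 + 59) = ((19/4)*(-⅓) - 16)/(-391) = (-19/12 - 16)*(-1/391) = -211/12*(-1/391) = 211/4692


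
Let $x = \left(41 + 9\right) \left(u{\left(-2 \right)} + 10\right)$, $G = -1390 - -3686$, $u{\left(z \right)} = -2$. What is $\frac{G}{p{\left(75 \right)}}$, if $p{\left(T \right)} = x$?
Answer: $\frac{287}{50} \approx 5.74$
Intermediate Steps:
$G = 2296$ ($G = -1390 + 3686 = 2296$)
$x = 400$ ($x = \left(41 + 9\right) \left(-2 + 10\right) = 50 \cdot 8 = 400$)
$p{\left(T \right)} = 400$
$\frac{G}{p{\left(75 \right)}} = \frac{2296}{400} = 2296 \cdot \frac{1}{400} = \frac{287}{50}$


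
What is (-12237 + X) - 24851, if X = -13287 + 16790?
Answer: -33585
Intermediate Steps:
X = 3503
(-12237 + X) - 24851 = (-12237 + 3503) - 24851 = -8734 - 24851 = -33585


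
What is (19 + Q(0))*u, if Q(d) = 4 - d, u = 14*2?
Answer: 644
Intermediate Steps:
u = 28
(19 + Q(0))*u = (19 + (4 - 1*0))*28 = (19 + (4 + 0))*28 = (19 + 4)*28 = 23*28 = 644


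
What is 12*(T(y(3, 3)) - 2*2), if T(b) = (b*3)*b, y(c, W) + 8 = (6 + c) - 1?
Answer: -48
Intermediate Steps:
y(c, W) = -3 + c (y(c, W) = -8 + ((6 + c) - 1) = -8 + (5 + c) = -3 + c)
T(b) = 3*b² (T(b) = (3*b)*b = 3*b²)
12*(T(y(3, 3)) - 2*2) = 12*(3*(-3 + 3)² - 2*2) = 12*(3*0² - 4) = 12*(3*0 - 4) = 12*(0 - 4) = 12*(-4) = -48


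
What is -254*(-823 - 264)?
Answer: 276098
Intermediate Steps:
-254*(-823 - 264) = -254*(-1087) = 276098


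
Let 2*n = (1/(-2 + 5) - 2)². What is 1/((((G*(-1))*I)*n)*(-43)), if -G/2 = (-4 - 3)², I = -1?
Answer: 9/52675 ≈ 0.00017086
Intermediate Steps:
G = -98 (G = -2*(-4 - 3)² = -2*(-7)² = -2*49 = -98)
n = 25/18 (n = (1/(-2 + 5) - 2)²/2 = (1/3 - 2)²/2 = (⅓ - 2)²/2 = (-5/3)²/2 = (½)*(25/9) = 25/18 ≈ 1.3889)
1/((((G*(-1))*I)*n)*(-43)) = 1/(((-98*(-1)*(-1))*(25/18))*(-43)) = 1/(((98*(-1))*(25/18))*(-43)) = 1/(-98*25/18*(-43)) = 1/(-1225/9*(-43)) = 1/(52675/9) = 9/52675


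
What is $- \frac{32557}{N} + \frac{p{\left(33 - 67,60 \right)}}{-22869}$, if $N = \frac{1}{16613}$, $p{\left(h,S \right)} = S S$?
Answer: $- \frac{1374349249981}{2541} \approx -5.4087 \cdot 10^{8}$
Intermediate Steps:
$p{\left(h,S \right)} = S^{2}$
$N = \frac{1}{16613} \approx 6.0194 \cdot 10^{-5}$
$- \frac{32557}{N} + \frac{p{\left(33 - 67,60 \right)}}{-22869} = - 32557 \frac{1}{\frac{1}{16613}} + \frac{60^{2}}{-22869} = \left(-32557\right) 16613 + 3600 \left(- \frac{1}{22869}\right) = -540869441 - \frac{400}{2541} = - \frac{1374349249981}{2541}$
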